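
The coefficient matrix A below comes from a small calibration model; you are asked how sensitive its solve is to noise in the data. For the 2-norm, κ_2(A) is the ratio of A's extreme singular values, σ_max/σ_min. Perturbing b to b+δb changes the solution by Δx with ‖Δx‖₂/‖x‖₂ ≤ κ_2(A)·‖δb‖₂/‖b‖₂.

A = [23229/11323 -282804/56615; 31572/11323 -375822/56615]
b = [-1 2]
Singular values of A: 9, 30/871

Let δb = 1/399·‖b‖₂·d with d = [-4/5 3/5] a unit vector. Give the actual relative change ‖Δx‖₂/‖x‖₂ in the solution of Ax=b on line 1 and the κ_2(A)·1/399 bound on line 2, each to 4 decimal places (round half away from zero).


largest singular value 9, smallest 30/871
condition number: 9 ÷ (30/871) = 261.3000
perturbation bound = 261.3000·1/399 = 0.6549
solve Ax = b  →  x = [53.6427 22.2308]
‖b‖ = 2.2361, ‖x‖ = 58.0668
re-solving with b+δb shifts x by Δx of norm 0.1627
relative error = 0.0028
so the bound overstates the realised error by a factor of ≈ 233.7143 (computed from the unrounded values)

0.0028
0.6549


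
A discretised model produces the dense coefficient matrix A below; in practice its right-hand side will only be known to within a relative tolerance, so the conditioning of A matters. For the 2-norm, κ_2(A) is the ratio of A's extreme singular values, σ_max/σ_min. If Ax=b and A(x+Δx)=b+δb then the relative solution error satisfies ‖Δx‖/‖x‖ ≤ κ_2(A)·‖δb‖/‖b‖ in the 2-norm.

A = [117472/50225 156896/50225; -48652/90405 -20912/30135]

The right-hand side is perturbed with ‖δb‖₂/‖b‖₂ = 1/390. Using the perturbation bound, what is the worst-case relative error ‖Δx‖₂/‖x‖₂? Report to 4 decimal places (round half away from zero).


M = AᵀA = [700147984/121550625 311165504/40516875; 311165504/40516875 138298624/13505625]. tr(M)=77793424/4862025, det(M)=16384/4862025
λ_max, λ_min = (77793424/4862025 ± √6051498179973376/23639287100625)/2 = 16, 1024/4862025
κ = σ_max/σ_min = 4/(32/2205) = 275.6250
perturbation bound = 275.6250·1/390 = 0.7067

0.7067


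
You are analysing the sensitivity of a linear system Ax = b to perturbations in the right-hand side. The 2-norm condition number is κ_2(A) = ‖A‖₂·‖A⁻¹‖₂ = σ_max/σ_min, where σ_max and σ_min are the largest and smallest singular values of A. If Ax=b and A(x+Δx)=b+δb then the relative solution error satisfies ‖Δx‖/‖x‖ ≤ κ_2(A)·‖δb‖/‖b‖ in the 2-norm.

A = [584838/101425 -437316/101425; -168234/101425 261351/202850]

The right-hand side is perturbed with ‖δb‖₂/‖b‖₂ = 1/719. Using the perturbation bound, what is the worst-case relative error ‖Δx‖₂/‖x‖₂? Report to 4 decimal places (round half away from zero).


form AᵀA = [592541064/16459249 -444388923/16459249; -444388923/16459249 1333256769/65836996] with trace 3703421025/65836996 and determinant 1265625/16459249
solving λ² − 3703421025/65836996·λ + 1265625/16459249 = 0 gives λ = 225/4, 22500/16459249
κ = σ_max/σ_min = (15/2)/(150/4057) = 202.8500
worst-case relative error ≤ 202.8500 × 1/719 = 0.2821

0.2821


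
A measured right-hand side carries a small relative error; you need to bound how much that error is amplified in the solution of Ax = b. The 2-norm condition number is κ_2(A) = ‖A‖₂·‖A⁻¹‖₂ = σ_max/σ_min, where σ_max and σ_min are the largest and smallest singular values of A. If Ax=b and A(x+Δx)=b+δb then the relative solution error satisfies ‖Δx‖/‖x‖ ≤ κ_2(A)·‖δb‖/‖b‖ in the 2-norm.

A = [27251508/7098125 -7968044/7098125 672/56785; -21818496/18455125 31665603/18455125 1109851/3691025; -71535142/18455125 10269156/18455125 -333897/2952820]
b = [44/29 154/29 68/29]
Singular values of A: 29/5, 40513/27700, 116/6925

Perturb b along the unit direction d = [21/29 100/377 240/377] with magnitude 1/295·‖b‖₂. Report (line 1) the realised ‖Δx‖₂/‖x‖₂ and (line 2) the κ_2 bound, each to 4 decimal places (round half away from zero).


0.0051
1.1737

from the listed singular values, σ₁ = 29/5, σ_n = 116/6925
κ_2(A) = (29/5) / (116/6925) = 346.2500
worst-case relative error ≤ 346.2500 × 1/295 = 1.1737
solve Ax = b  →  x = [-14.2610 -47.6632 233.5692]
‖b‖₂ = 6.0000 and ‖x‖₂ = 238.8090
re-solving with b+δb shifts x by Δx of norm 1.2142
relative error = 0.0051
so the bound overstates the realised error by a factor of ≈ 230.8487 (computed from the unrounded values)


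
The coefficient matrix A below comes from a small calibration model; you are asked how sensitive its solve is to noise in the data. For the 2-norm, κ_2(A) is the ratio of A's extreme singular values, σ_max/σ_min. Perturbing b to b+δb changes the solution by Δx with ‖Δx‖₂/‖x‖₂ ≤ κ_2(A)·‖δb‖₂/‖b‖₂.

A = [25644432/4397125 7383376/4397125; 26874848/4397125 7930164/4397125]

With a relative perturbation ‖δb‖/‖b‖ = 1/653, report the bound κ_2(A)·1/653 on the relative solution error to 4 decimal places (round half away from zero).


form AᵀA = [1640778059008/22990140625 478554620544/22990140625; 478554620544/22990140625 139597790992/22990140625] with trace 569720272/7356845 and determinant 59969536/919605625
λ_max, λ_min = (569720272/7356845 ± √8114176758928990464/1353079208850625)/2 = 1936/25, 30976/36784225
κ = σ_max/σ_min = (44/5)/(176/6065) = 303.2500
κ_2(A)·‖δb‖/‖b‖ = 0.4644

0.4644


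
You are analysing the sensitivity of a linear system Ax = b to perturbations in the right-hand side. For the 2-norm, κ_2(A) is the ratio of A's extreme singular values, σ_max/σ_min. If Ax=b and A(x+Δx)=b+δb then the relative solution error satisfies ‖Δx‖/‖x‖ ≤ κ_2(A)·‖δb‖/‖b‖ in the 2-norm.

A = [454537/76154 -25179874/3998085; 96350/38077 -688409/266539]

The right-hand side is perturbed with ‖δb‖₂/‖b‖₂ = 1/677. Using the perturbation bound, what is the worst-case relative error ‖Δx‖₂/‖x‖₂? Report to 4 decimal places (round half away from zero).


0.2506

form AᵀA = [1442231801/34316164 -39748611251/900799305; -39748611251/900799305 4382574666829/94583927025] with trace 39751372501/449864100 and determinant 4879681/17994564
solving λ² − 39751372501/449864100·λ + 4879681/17994564 = 0 gives λ = 2209/25, 55225/17994564
σ_max=√(2209/25)=(47/5), σ_min=√(55225/17994564)=(235/4242) → κ = 169.6800
perturbation bound = 169.6800·1/677 = 0.2506


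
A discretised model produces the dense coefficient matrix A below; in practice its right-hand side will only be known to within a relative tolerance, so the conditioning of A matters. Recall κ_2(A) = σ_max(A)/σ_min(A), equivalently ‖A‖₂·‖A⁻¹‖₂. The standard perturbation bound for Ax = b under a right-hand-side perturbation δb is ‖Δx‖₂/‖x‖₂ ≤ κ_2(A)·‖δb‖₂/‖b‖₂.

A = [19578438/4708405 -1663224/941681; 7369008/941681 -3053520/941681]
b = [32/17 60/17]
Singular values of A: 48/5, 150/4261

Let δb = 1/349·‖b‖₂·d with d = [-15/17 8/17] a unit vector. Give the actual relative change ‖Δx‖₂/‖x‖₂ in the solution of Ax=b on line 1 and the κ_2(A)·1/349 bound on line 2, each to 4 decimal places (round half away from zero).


largest singular value 48/5, smallest 150/4261
condition number: (48/5) ÷ (150/4261) = 272.7040
κ_2(A)·‖δb‖/‖b‖ = 0.7814
solve Ax = b  →  x = [0.3846 -0.1603]
‖b‖ = 4.0000, ‖x‖ = 0.4167
Δx = A⁻¹·δb where δb = 1/349·4.0000·d; ‖Δx‖ = 0.3256
realised ‖Δx‖/‖x‖ = 0.7814
so the bound is sharp here: realised error equals the bound

0.7814
0.7814


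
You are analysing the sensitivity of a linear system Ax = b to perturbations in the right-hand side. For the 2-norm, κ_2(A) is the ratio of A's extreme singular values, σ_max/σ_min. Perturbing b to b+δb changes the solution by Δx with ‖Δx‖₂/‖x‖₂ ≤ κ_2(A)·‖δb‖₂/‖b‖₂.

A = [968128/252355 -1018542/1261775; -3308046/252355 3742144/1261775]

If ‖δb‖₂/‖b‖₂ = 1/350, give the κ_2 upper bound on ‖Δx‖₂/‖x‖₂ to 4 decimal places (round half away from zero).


0.7034

form AᵀA = [475217606500/2547321841 -106922108160/2547321841; -106922108160/2547321841 24065711236/2547321841] with trace 297015656/1515361 and determinant 960400/1515361
solving λ² − 297015656/1515361·λ + 960400/1515361 = 0 gives λ = 196, 4900/1515361
so κ_2 = √(196 / (4900/1515361)) = 246.2000
perturbation bound = 246.2000·1/350 = 0.7034


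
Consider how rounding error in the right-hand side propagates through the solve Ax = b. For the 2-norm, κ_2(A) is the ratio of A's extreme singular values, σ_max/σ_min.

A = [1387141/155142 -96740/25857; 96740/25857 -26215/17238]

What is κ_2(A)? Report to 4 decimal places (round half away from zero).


form AᵀA = [13379116849/142420356 -464545480/11868363; -464545480/11868363 258103825/15824484] with trace 46455773/421362 and determinant 60025/374544
λ_max, λ_min = (46455773/421362 ± √539506257471076/44386483761)/2 = 441/4, 1225/842724
so κ_2 = √((441/4) / (1225/842724)) = 275.4000

275.4000


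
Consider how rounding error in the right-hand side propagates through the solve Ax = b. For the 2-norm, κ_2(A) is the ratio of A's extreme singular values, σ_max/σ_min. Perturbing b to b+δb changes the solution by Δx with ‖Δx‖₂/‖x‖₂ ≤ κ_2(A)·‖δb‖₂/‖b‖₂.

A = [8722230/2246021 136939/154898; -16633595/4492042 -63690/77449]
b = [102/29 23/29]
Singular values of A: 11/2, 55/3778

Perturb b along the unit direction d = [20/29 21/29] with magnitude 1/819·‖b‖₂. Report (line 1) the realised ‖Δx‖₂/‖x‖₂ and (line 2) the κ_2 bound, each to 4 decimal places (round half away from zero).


σ_max = 11/2, σ_min = 55/3778
κ_2(A) = (11/2) / (55/3778) = 377.8000
perturbation bound = 377.8000·1/819 = 0.4613
solve Ax = b  →  x = [-44.8807 201.1264]
2-norm of b is 3.6056; of x, 206.0730
re-solving with b+δb shifts x by Δx of norm 0.3024
relative error = 0.0015
tightness: 0.0015 against a bound of 0.4613 (unrounded ratio ≈ 0.0032)

0.0015
0.4613


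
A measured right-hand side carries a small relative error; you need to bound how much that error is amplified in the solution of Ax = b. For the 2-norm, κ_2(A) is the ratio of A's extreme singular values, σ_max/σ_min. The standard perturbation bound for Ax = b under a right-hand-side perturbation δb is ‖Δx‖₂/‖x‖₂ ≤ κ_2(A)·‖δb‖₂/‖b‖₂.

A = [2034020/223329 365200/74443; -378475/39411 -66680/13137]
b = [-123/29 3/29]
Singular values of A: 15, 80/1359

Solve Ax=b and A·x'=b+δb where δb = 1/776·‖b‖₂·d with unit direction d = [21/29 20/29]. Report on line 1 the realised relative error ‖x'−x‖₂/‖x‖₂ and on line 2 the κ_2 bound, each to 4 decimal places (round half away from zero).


0.0018
0.3284

from the listed singular values, σ₁ = 15, σ_n = 80/1359
κ = σ_max/σ_min = 15/(80/1359) = 254.8125
worst-case relative error ≤ 254.8125 × 1/776 = 0.3284
solve Ax = b  →  x = [23.8059 -45.0610]
‖b‖₂ = 4.2426 and ‖x‖₂ = 50.9629
re-solving with b+δb shifts x by Δx of norm 0.0929
relative error = 0.0018
so the bound overstates the realised error by a factor of ≈ 180.1810 (computed from the unrounded values)


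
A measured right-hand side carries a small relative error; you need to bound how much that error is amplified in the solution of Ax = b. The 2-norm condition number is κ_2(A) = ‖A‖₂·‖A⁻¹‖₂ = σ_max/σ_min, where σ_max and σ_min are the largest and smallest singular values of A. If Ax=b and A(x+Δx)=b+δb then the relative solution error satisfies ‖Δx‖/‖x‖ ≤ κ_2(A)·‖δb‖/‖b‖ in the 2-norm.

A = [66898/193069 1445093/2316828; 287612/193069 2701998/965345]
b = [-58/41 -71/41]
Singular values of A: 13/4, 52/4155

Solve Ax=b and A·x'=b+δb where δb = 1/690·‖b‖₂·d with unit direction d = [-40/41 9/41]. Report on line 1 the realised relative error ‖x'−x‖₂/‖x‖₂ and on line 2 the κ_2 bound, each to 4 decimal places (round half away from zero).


0.0032
0.3764

largest singular value 13/4, smallest 52/4155
κ = σ_max/σ_min = (13/4)/(52/4155) = 259.6875
bound on ‖Δx‖/‖x‖: κ·ε = 259.6875·1/690 = 0.3764
solve Ax = b  →  x = [-70.7930 37.0588]
‖b‖ = 2.2361, ‖x‖ = 79.9062
re-solving with b+δb shifts x by Δx of norm 0.2589
relative error = 0.0032
realised/bound (from unrounded values) ≈ 0.0086


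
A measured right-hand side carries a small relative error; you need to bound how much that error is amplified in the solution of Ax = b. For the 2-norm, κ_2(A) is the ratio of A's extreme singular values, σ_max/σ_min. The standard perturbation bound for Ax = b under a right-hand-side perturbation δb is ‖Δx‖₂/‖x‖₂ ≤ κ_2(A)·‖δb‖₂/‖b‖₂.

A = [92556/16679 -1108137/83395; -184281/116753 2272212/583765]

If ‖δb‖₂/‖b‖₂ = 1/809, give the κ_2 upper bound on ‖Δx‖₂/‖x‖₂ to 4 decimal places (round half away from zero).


AᵀA = [453723530625/13631263009 -1088879436000/13631263009; -1088879436000/13631263009 2613334412025/13631263009]; tr = 18148271850/80658361, det = 31640625/80658361
eigenvalues of AᵀA: λ = (tr ± √(tr²−4·det))/2 = 225, 140625/80658361
σ_max=√225=15, σ_min=√(140625/80658361)=(375/8981) → κ = 359.2400
κ_2(A)·‖δb‖/‖b‖ = 0.4441

0.4441


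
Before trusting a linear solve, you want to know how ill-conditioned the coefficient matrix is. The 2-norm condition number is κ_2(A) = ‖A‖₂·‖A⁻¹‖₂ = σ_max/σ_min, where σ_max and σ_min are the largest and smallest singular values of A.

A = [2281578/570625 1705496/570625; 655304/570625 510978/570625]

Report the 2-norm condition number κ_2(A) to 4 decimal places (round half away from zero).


M = AᵀA = [9016034404/520980625 6761708928/520980625; 6761708928/520980625 5071704196/520980625]. tr(M)=563509544/20839225, det(M)=456976/20839225
λ_max, λ_min = (563509544/20839225 ± √317504914076353536/434273298600625)/2 = 676/25, 676/833569
κ_2(A) = √(λ_max/λ_min) = √((676/25) / (676/833569)) = 182.6000

182.6000


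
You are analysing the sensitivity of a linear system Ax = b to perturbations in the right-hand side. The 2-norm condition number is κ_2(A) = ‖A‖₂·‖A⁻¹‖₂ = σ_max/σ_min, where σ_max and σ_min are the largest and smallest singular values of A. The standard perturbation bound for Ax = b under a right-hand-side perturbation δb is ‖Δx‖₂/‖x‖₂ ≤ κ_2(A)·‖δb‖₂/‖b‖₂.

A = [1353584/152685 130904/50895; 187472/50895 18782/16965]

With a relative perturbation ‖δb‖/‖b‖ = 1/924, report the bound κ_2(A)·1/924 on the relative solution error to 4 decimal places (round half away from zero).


0.3178

AᵀA = [12713026048/137945025 1235973088/45981675; 1235973088/45981675 120181828/15327225]; tr = 551786500/5517801, det = 640000/5517801
solving λ² − 551786500/5517801·λ + 640000/5517801 = 0 gives λ = 100, 6400/5517801
so κ_2 = √(100 / (6400/5517801)) = 293.6250
worst-case relative error ≤ 293.6250 × 1/924 = 0.3178


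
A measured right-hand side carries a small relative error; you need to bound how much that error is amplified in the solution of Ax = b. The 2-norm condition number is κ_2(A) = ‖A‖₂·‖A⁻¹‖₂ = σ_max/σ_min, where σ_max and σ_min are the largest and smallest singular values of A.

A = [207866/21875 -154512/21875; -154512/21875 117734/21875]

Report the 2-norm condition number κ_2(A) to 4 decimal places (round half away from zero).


175.0000

M = AᵀA = [2683289284/19140625 -2012364288/19140625; -2012364288/19140625 1509410116/19140625]. tr(M)=167707976/765625, det(M)=29986576/19140625
eigenvalues of AᵀA: λ = (tr ± √(tr²−4·det))/2 = 5476/25, 5476/765625
κ_2(A) = √(λ_max/λ_min) = √((5476/25) / (5476/765625)) = 175.0000


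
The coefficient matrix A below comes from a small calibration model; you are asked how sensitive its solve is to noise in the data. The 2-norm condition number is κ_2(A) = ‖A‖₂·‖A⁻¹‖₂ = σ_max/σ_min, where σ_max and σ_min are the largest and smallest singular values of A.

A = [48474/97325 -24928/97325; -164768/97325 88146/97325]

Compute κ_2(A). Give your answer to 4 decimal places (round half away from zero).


229.0000

form AᵀA = [47197156/15155449 -25171200/15155449; -25171200/15155449 13425796/15155449] with trace 209768/52441 and determinant 16/52441
eigenvalues of AᵀA: λ = (tr ± √(tr²−4·det))/2 = 4, 4/52441
so κ_2 = √(4 / (4/52441)) = 229.0000


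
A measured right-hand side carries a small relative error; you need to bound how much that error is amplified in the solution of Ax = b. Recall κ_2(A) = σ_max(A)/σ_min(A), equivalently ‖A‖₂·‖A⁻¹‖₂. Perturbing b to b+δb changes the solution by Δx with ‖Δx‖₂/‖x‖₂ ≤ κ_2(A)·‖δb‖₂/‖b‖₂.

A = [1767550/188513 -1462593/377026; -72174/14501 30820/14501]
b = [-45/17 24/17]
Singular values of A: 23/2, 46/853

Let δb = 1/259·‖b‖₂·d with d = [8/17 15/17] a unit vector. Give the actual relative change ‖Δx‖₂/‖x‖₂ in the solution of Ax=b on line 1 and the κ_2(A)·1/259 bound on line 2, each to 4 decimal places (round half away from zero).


from the listed singular values, σ₁ = 23/2, σ_n = 46/853
κ = σ_max/σ_min = (23/2)/(46/853) = 213.2500
bound on ‖Δx‖/‖x‖: κ·ε = 213.2500·1/259 = 0.8234
solve Ax = b  →  x = [-0.2408 0.1003]
2-norm of b is 3.0000; of x, 0.2609
δb = ε·‖b‖·d = [0.0055 0.0102]; solving A·Δx = δb gives ‖Δx‖ = 0.2148
realised ‖Δx‖/‖x‖ = 0.8234
tightness: 0.8234 against a bound of 0.8234; the bound is attained (ratio 1)

0.8234
0.8234


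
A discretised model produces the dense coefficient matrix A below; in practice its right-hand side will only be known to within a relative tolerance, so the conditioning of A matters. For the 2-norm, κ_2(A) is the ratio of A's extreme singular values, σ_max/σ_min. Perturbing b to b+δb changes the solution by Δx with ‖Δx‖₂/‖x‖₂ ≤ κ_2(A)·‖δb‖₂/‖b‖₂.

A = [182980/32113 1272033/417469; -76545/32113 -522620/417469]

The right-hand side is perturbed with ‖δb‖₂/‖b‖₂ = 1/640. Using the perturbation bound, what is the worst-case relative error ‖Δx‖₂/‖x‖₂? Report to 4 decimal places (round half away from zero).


AᵀA = [39340817425/1031244769 20981580480/1031244769; 20981580480/1031244769 11190530281/1031244769]; tr = 174848954/3568321, det = 60025/3568321
λ_max, λ_min = (174848954/3568321 ± √30571299961022016/12732914759041)/2 = 49, 1225/3568321
κ = σ_max/σ_min = 7/(35/1889) = 377.8000
perturbation bound = 377.8000·1/640 = 0.5903

0.5903


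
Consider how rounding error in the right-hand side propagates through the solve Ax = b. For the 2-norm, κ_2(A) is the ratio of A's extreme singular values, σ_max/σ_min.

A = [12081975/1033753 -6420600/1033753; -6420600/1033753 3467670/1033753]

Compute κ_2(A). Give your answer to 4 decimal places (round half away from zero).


AᵀA = [38102630625/217513793 -20321199000/217513793; -20321199000/217513793 10838355300/217513793]; tr = 2878881525/12794929, det = 5062500/12794929
solving λ² − 2878881525/12794929·λ + 5062500/12794929 = 0 gives λ = 225, 22500/12794929
σ_max=√225=15, σ_min=√(22500/12794929)=(150/3577) → κ = 357.7000

357.7000


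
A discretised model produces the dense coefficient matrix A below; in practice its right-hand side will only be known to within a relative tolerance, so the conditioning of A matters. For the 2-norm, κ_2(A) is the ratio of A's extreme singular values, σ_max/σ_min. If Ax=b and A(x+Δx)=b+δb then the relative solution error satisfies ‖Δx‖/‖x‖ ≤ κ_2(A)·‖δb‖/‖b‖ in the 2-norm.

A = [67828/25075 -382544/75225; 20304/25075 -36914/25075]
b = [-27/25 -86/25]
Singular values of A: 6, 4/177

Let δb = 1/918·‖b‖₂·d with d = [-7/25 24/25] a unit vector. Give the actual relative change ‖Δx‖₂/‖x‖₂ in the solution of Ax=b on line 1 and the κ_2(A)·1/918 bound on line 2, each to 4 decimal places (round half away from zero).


σ_max = 6, σ_min = 4/177
condition number: 6 ÷ (4/177) = 265.5000
κ_2(A)·‖δb‖/‖b‖ = 0.2892
solve Ax = b  →  x = [-117.2892 -62.1765]
2-norm of b is 3.6056; of x, 132.7504
re-solving with b+δb shifts x by Δx of norm 0.1738
dividing the unrounded norms, ‖Δx‖/‖x‖ = 0.0013
tightness: 0.0013 against a bound of 0.2892 (unrounded ratio ≈ 0.0045)

0.0013
0.2892


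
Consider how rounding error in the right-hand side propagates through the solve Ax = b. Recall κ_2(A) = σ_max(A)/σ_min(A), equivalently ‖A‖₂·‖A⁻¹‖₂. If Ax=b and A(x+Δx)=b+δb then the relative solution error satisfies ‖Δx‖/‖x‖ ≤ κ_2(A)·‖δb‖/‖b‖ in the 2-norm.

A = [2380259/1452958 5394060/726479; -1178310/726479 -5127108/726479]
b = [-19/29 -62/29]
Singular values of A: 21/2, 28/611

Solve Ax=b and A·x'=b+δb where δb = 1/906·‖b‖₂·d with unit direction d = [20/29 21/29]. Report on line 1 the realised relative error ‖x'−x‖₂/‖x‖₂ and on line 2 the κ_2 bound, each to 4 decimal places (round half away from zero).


largest singular value 21/2, smallest 28/611
condition number: (21/2) ÷ (28/611) = 229.1250
bound on ‖Δx‖/‖x‖: κ·ε = 229.1250·1/906 = 0.2529
solve Ax = b  →  x = [42.5993 -9.4872]
‖b‖ = 2.2361, ‖x‖ = 43.6430
with δb = [0.0017 0.0018], A·Δx = δb → ‖Δx‖ = 0.0539
dividing the unrounded norms, ‖Δx‖/‖x‖ = 0.0012
realised/bound (from unrounded values) ≈ 0.0049

0.0012
0.2529


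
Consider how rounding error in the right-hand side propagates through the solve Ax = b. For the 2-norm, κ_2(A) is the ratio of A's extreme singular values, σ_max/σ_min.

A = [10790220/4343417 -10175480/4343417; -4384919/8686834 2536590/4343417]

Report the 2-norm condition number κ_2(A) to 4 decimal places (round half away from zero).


AᵀA = [288484774081/44890591876 -68624056305/11222647969; -68624056305/11222647969 65422178500/11222647969]; tr = 654189641/53377636, det = 960400/13344409
char-poly roots: 49/4 and 78400/13344409
κ_2(A) = √(λ_max/λ_min) = √((49/4) / (78400/13344409)) = 45.6625

45.6625


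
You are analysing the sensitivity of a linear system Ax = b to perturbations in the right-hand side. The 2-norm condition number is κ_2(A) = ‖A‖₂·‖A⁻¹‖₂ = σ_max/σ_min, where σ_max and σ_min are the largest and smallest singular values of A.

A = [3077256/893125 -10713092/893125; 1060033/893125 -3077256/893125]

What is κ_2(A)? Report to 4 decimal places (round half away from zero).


71.4500

form AᵀA = [16949079121/1276275625 -57966271272/1276275625; -57966271272/1276275625 198783751504/1276275625] with trace 345172529/2042041 and determinant 11424400/2042041
solving λ² − 345172529/2042041·λ + 11424400/2042041 = 0 gives λ = 169, 67600/2042041
κ = σ_max/σ_min = 13/(260/1429) = 71.4500


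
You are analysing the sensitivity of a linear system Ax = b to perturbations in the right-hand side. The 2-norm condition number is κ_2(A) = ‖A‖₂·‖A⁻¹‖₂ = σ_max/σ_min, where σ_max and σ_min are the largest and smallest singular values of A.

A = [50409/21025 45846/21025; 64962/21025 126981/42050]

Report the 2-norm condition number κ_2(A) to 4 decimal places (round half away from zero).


58.0000

AᵀA = [270445149/17682025 51484167/3536405; 51484167/3536405 981263889/70728100]; tr = 490617/16820, det = 531441/2102500
solving λ² − 490617/16820·λ + 531441/2102500 = 0 gives λ = 729/25, 729/84100
κ_2(A) = √(λ_max/λ_min) = √((729/25) / (729/84100)) = 58.0000


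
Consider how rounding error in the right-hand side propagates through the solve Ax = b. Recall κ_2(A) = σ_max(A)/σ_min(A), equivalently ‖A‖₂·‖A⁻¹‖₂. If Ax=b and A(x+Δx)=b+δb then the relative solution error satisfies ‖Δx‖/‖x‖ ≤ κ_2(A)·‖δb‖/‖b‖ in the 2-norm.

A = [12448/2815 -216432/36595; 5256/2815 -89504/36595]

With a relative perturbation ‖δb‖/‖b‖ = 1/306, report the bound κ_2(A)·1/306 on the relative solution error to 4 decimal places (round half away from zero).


M = AᵀA = [36515648/1584845 -48685824/1584845; -48685824/1584845 64915712/1584845]. tr(M)=20286272/316969, det(M)=16384/316969
char-poly roots: 64 and 256/316969
σ_max=√64=8, σ_min=√(256/316969)=(16/563) → κ = 281.5000
worst-case relative error ≤ 281.5000 × 1/306 = 0.9199

0.9199


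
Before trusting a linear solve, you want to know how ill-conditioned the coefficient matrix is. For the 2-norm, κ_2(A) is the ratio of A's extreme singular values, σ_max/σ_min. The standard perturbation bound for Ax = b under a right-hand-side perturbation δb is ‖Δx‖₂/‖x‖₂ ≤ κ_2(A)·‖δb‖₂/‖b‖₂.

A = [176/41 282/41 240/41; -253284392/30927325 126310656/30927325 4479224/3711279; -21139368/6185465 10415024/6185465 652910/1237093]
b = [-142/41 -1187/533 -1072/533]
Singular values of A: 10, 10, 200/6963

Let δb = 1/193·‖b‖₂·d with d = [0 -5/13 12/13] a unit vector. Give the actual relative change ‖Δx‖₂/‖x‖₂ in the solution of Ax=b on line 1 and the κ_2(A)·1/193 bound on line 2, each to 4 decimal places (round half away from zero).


0.0237
1.8039

largest singular value 10, smallest 200/6963
κ_2(A) = 10 / (200/6963) = 348.1500
worst-case relative error ≤ 348.1500 × 1/193 = 1.8039
solve Ax = b  →  x = [5.9513 19.6902 -28.0920]
‖b‖₂ = 4.5826 and ‖x‖₂ = 34.8179
with δb = [0.0000 -0.0091 0.0219], A·Δx = δb → ‖Δx‖ = 0.8266
relative error = 0.0237
so the bound overstates the realised error by a factor of ≈ 75.9788 (computed from the unrounded values)


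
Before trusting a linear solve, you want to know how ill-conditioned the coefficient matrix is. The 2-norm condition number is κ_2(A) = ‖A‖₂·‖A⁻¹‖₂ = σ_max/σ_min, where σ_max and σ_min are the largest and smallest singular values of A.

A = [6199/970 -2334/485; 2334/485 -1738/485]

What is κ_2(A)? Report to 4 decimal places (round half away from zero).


388.0000

M = AᵀA = [2408713/37636 -451629/9409; -451629/9409 338728/9409]. tr(M)=3763625/37636, det(M)=625/9409
char-poly roots: 100 and 25/37636
so κ_2 = √(100 / (25/37636)) = 388.0000


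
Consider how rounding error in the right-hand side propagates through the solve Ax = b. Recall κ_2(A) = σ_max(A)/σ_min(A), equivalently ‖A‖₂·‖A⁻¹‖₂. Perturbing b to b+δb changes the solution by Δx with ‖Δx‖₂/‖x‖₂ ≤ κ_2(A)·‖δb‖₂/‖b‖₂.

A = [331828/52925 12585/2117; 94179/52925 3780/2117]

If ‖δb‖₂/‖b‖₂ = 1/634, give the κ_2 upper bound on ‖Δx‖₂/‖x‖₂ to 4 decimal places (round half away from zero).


0.2073

AᵀA = [190367209/4481689 181282080/4481689; 181282080/4481689 172670625/4481689]; tr = 431674/5329, det = 2025/5329
eigenvalues of AᵀA: λ = (tr ± √(tr²−4·det))/2 = 81, 25/5329
κ_2(A) = √(λ_max/λ_min) = √(81 / (25/5329)) = 131.4000
κ_2(A)·‖δb‖/‖b‖ = 0.2073


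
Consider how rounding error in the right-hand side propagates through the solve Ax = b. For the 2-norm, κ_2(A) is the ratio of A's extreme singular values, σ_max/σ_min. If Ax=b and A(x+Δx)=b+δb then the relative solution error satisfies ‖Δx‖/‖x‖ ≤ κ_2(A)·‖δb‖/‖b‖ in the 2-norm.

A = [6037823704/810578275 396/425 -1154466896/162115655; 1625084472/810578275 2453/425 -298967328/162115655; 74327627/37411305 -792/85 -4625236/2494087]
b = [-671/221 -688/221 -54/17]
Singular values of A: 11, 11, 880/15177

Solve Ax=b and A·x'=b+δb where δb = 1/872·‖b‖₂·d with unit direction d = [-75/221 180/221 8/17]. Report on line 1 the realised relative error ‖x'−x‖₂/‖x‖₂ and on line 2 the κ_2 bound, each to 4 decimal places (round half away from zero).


0.0021
0.2176

largest singular value 11, smallest 880/15177
κ_2(A) = 11 / (880/15177) = 189.7125
bound on ‖Δx‖/‖x‖: κ·ε = 189.7125·1/872 = 0.2176
solve Ax = b  →  x = [-35.9723 0.0727 -37.1909]
‖b‖₂ = 5.3852 and ‖x‖₂ = 51.7414
δb = ε·‖b‖·d = [-0.0021 0.0050 0.0029]; solving A·Δx = δb gives ‖Δx‖ = 0.1065
realised ‖Δx‖/‖x‖ = 0.0021
so the bound overstates the realised error by a factor of ≈ 105.6894 (computed from the unrounded values)


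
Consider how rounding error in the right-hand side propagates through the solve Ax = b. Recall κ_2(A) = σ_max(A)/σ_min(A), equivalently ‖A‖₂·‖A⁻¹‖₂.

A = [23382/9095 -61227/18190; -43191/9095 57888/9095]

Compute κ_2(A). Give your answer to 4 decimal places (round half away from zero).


M = AᵀA = [1669329/57245 -2225637/57245; -2225637/57245 11870469/228980]. tr(M)=3709557/45796, det(M)=6561/45796
char-poly roots: 81 and 81/45796
κ = σ_max/σ_min = 9/(9/214) = 214.0000

214.0000


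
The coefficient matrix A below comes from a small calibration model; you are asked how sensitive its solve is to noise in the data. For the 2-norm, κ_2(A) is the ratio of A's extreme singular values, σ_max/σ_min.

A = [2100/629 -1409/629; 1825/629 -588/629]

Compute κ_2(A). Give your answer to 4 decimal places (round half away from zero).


form AᵀA = [7740625/395641 -4032000/395641; -4032000/395641 2331025/395641] with trace 34850/1369 and determinant 15625/1369
eigenvalues of AᵀA: λ = (tr ± √(tr²−4·det))/2 = 25, 625/1369
κ = σ_max/σ_min = 5/(25/37) = 7.4000

7.4000


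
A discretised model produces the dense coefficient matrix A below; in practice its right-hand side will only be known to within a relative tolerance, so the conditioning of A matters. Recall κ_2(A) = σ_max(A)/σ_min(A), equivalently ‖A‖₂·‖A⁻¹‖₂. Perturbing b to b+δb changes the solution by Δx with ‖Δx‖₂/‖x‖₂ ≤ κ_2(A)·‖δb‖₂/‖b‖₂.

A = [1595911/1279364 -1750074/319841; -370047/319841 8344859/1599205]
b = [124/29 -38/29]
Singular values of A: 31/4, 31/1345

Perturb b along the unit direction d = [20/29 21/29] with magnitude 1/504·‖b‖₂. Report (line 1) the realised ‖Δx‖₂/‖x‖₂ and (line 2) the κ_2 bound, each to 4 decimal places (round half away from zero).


0.0044
0.6672

largest singular value 31/4, smallest 31/1345
κ_2(A) = (31/4) / (31/1345) = 336.2500
bound on ‖Δx‖/‖x‖: κ·ε = 336.2500·1/504 = 0.6672
solve Ax = b  →  x = [84.7710 18.5445]
‖b‖ = 4.4721, ‖x‖ = 86.7757
δb = ε·‖b‖·d = [0.0061 0.0064]; solving A·Δx = δb gives ‖Δx‖ = 0.3850
realised ‖Δx‖/‖x‖ = 0.0044
realised/bound (from unrounded values) ≈ 0.0066


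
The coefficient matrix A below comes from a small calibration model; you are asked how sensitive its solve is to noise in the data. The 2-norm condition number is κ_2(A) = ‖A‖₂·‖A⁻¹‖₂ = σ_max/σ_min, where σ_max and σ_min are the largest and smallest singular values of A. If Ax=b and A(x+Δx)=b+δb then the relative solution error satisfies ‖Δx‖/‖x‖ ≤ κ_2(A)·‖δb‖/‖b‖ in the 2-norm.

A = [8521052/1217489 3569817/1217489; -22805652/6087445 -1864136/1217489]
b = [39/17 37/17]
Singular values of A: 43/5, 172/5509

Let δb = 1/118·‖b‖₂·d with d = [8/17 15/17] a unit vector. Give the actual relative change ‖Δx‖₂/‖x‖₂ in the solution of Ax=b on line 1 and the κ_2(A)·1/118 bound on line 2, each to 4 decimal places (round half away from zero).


0.0089
2.3343

from the listed singular values, σ₁ = 43/5, σ_n = 172/5509
κ = σ_max/σ_min = (43/5)/(172/5509) = 275.4500
worst-case relative error ≤ 275.4500 × 1/118 = 2.3343
solve Ax = b  →  x = [-36.8493 88.7406]
‖b‖₂ = 3.1623 and ‖x‖₂ = 96.0873
Δx = A⁻¹·δb where δb = 1/118·3.1623·d; ‖Δx‖ = 0.8583
relative error = 0.0089
realised/bound (from unrounded values) ≈ 0.0038


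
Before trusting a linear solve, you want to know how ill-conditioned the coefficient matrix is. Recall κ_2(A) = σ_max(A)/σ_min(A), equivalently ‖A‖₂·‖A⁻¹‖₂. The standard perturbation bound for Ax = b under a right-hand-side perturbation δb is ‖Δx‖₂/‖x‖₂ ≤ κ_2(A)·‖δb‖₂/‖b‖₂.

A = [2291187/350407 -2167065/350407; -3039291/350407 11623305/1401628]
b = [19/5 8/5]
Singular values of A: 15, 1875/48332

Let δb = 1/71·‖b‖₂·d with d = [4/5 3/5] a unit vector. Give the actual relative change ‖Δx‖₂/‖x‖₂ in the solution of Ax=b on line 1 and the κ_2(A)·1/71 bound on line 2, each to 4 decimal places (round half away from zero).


0.0145
5.4459

from the listed singular values, σ₁ = 15, σ_n = 1875/48332
κ_2(A) = 15 / (1875/48332) = 386.6560
worst-case relative error ≤ 386.6560 × 1/71 = 5.4459
solve Ax = b  →  x = [71.1574 74.6186]
2-norm of b is 4.1231; of x, 103.1083
with δb = [0.0465 0.0348], A·Δx = δb → ‖Δx‖ = 1.4969
dividing the unrounded norms, ‖Δx‖/‖x‖ = 0.0145
tightness: 0.0145 against a bound of 5.4459 (unrounded ratio ≈ 0.0027)


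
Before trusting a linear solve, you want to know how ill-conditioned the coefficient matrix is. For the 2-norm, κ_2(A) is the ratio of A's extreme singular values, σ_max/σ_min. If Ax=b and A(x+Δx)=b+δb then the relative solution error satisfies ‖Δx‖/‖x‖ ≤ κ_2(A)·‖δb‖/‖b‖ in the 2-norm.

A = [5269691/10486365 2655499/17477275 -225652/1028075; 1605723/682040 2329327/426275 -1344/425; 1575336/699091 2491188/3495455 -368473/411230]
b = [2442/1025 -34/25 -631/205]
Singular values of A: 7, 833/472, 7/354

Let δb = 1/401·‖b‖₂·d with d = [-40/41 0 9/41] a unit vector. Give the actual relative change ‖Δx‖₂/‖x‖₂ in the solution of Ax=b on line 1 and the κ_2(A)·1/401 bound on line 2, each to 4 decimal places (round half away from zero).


from the listed singular values, σ₁ = 7, σ_n = 7/354
κ_2(A) = 7 / (7/354) = 354.0000
worst-case relative error ≤ 354.0000 × 1/401 = 0.8828
solve Ax = b  →  x = [-34.7162 -62.6847 -133.7311]
2-norm of b is 4.1231; of x, 151.7188
Δx = A⁻¹·δb where δb = 1/401·4.1231·d; ‖Δx‖ = 0.5200
dividing the unrounded norms, ‖Δx‖/‖x‖ = 0.0034
so the bound overstates the realised error by a factor of ≈ 257.5805 (computed from the unrounded values)

0.0034
0.8828


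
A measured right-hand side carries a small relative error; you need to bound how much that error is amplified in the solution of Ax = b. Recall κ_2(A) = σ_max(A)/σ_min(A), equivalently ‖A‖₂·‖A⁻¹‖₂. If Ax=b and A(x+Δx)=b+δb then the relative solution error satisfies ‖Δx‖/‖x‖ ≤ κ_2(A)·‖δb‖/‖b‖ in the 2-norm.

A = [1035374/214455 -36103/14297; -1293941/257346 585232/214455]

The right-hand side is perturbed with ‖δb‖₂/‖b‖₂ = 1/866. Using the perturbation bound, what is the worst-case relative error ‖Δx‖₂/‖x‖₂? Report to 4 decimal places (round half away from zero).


form AᵀA = [95658808921/1968696900 -850236394/32811615; -850236394/32811615 755966089/54686025] with trace 17006725/272484 and determinant 38950081/170302500
char-poly roots: 6241/100 and 6241/1703025
so κ_2 = √((6241/100) / (6241/1703025)) = 130.5000
perturbation bound = 130.5000·1/866 = 0.1507

0.1507


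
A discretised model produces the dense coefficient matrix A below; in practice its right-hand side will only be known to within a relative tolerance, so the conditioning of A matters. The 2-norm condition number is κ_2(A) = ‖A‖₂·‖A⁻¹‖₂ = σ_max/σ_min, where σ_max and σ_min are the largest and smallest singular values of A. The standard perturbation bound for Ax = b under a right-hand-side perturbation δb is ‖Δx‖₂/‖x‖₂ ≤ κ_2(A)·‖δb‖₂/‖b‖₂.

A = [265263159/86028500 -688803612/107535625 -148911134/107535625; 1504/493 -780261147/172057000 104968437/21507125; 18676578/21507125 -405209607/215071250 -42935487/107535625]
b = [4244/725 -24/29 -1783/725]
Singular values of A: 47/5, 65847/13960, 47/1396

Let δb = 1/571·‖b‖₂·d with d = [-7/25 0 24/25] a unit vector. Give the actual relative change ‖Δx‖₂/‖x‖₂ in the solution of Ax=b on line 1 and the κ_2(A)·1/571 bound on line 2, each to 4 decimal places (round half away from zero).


σ_max = 47/5, σ_min = 47/1396
condition number: (47/5) ÷ (47/1396) = 279.2000
κ_2(A)·‖δb‖/‖b‖ = 0.4890
solve Ax = b  →  x = [104.9812 53.1657 -16.3900]
‖b‖₂ = 6.4031 and ‖x‖₂ = 118.8120
Δx = A⁻¹·δb where δb = 1/571·6.4031·d; ‖Δx‖ = 0.3331
relative error = 0.0028
realised/bound (from unrounded values) ≈ 0.0057

0.0028
0.4890


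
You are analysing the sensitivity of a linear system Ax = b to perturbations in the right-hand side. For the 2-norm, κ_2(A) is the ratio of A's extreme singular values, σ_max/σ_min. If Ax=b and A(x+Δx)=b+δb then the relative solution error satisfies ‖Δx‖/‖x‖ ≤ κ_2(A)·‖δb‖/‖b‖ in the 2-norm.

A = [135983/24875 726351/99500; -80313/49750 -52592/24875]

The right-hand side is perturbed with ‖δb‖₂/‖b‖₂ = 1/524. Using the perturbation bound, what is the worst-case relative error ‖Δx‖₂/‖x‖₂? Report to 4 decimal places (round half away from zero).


0.7595

form AᵀA = [128665093/3960100 171550449/3960100; 171550449/3960100 914944753/15840400] with trace 57184205/633616 and determinant 130321/2534464
eigenvalues of AᵀA: λ = (tr ± √(tr²−4·det))/2 = 361/4, 361/633616
κ = σ_max/σ_min = (19/2)/(19/796) = 398.0000
κ_2(A)·‖δb‖/‖b‖ = 0.7595


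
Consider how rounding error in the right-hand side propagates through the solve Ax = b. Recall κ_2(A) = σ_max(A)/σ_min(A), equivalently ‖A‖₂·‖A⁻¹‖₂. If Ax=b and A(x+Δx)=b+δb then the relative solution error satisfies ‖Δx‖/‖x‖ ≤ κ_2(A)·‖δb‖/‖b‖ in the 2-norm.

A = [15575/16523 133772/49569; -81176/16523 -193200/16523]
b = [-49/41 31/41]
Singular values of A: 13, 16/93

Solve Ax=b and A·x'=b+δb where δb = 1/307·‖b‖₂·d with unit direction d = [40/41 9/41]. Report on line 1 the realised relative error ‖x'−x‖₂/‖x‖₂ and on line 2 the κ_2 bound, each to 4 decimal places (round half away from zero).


σ_max = 13, σ_min = 16/93
κ = σ_max/σ_min = 13/(16/93) = 75.5625
bound on ‖Δx‖/‖x‖: κ·ε = 75.5625·1/307 = 0.2461
solve Ax = b  →  x = [5.3358 -2.3066]
‖b‖₂ = 1.4142 and ‖x‖₂ = 5.8130
with δb = [0.0045 0.0010], A·Δx = δb → ‖Δx‖ = 0.0268
realised ‖Δx‖/‖x‖ = 0.0046
so the bound overstates the realised error by a factor of ≈ 53.4354 (computed from the unrounded values)

0.0046
0.2461


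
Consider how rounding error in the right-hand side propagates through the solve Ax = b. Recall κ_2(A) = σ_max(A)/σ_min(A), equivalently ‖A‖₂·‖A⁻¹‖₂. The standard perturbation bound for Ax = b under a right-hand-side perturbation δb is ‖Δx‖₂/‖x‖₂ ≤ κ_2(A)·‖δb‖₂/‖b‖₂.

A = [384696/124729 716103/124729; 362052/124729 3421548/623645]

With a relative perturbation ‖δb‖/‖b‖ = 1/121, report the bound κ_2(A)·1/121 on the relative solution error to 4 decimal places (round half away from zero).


2.6136

AᵀA = [331834320/18498601 3110806296/92493005; 3110806296/92493005 29164183569/462465025]; tr = 129619521/1600225, det = 104976/1600225
solving λ² − 129619521/1600225·λ + 104976/1600225 = 0 gives λ = 81, 1296/1600225
so κ_2 = √(81 / (1296/1600225)) = 316.2500
κ_2(A)·‖δb‖/‖b‖ = 2.6136


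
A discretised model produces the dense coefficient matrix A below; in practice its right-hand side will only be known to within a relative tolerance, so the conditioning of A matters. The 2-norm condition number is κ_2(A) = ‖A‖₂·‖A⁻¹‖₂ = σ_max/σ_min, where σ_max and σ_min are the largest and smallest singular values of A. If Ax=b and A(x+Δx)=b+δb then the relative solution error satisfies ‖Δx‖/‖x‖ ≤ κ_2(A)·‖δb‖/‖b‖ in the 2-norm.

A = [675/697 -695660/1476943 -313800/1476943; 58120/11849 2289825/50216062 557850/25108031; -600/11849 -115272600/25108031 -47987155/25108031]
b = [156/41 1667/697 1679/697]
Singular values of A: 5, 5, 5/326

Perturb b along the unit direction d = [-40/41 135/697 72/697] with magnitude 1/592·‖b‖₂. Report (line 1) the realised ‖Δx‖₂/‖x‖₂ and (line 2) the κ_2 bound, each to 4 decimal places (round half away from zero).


0.0029
0.5507

σ_max = 5, σ_min = 5/326
κ_2(A) = 5 / (5/326) = 326.0000
bound on ‖Δx‖/‖x‖: κ·ε = 326.0000·1/592 = 0.5507
solve Ax = b  →  x = [0.6118 74.7204 -180.7665]
‖b‖₂ = 5.0990 and ‖x‖₂ = 195.6017
Δx = A⁻¹·δb where δb = 1/592·5.0990·d; ‖Δx‖ = 0.5616
dividing the unrounded norms, ‖Δx‖/‖x‖ = 0.0029
tightness: 0.0029 against a bound of 0.5507 (unrounded ratio ≈ 0.0052)
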